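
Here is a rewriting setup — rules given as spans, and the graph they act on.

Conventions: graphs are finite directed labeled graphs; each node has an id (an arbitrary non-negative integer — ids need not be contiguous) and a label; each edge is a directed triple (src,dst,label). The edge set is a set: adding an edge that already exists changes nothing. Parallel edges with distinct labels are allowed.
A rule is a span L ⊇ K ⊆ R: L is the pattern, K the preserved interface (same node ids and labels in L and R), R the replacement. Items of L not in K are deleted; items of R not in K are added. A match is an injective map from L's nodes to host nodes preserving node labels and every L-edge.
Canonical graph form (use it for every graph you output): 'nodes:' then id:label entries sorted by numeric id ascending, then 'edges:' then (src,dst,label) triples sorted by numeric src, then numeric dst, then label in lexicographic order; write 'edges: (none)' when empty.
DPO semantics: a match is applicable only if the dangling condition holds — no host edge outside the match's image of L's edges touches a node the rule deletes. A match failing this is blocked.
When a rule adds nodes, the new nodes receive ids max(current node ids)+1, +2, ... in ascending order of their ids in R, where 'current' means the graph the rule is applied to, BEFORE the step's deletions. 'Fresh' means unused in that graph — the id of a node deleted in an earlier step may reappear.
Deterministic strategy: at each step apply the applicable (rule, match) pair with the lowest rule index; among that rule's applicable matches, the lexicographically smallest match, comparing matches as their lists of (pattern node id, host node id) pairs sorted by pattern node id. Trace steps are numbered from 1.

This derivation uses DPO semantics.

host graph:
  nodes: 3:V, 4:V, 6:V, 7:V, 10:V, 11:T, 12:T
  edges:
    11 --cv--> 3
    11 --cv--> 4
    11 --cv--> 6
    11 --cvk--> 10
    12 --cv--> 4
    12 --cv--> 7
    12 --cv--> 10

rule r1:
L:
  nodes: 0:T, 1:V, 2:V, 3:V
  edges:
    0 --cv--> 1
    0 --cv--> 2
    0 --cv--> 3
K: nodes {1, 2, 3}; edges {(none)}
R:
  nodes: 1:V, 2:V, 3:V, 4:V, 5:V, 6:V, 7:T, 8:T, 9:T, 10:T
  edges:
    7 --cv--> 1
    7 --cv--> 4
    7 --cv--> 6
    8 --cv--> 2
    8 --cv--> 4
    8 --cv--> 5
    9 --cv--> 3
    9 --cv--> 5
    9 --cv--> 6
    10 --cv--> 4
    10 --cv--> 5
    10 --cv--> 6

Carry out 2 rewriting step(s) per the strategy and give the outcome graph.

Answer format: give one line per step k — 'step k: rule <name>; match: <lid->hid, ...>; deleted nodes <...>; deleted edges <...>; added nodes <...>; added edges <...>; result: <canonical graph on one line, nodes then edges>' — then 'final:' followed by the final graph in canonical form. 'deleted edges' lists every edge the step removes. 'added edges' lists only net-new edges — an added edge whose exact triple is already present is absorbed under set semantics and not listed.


step 1: rule r1; match: 0->12, 1->4, 2->7, 3->10; deleted nodes 12; deleted edges (12,4,cv); (12,7,cv); (12,10,cv); added nodes 13, 14, 15, 16, 17, 18, 19; added edges (16,4,cv); (16,13,cv); (16,15,cv); (17,7,cv); (17,13,cv); (17,14,cv); (18,10,cv); (18,14,cv); (18,15,cv); (19,13,cv); (19,14,cv); (19,15,cv); result: nodes: 3:V, 4:V, 6:V, 7:V, 10:V, 11:T, 13:V, 14:V, 15:V, 16:T, 17:T, 18:T, 19:T edges: (11,3,cv); (11,4,cv); (11,6,cv); (11,10,cvk); (16,4,cv); (16,13,cv); (16,15,cv); (17,7,cv); (17,13,cv); (17,14,cv); (18,10,cv); (18,14,cv); (18,15,cv); (19,13,cv); (19,14,cv); (19,15,cv)
step 2: rule r1; match: 0->16, 1->4, 2->13, 3->15; deleted nodes 16; deleted edges (16,4,cv); (16,13,cv); (16,15,cv); added nodes 20, 21, 22, 23, 24, 25, 26; added edges (23,4,cv); (23,20,cv); (23,22,cv); (24,13,cv); (24,20,cv); (24,21,cv); (25,15,cv); (25,21,cv); (25,22,cv); (26,20,cv); (26,21,cv); (26,22,cv); result: nodes: 3:V, 4:V, 6:V, 7:V, 10:V, 11:T, 13:V, 14:V, 15:V, 17:T, 18:T, 19:T, 20:V, 21:V, 22:V, 23:T, 24:T, 25:T, 26:T edges: (11,3,cv); (11,4,cv); (11,6,cv); (11,10,cvk); (17,7,cv); (17,13,cv); (17,14,cv); (18,10,cv); (18,14,cv); (18,15,cv); (19,13,cv); (19,14,cv); (19,15,cv); (23,4,cv); (23,20,cv); (23,22,cv); (24,13,cv); (24,20,cv); (24,21,cv); (25,15,cv); (25,21,cv); (25,22,cv); (26,20,cv); (26,21,cv); (26,22,cv)
final:
nodes: 3:V, 4:V, 6:V, 7:V, 10:V, 11:T, 13:V, 14:V, 15:V, 17:T, 18:T, 19:T, 20:V, 21:V, 22:V, 23:T, 24:T, 25:T, 26:T
edges: (11,3,cv); (11,4,cv); (11,6,cv); (11,10,cvk); (17,7,cv); (17,13,cv); (17,14,cv); (18,10,cv); (18,14,cv); (18,15,cv); (19,13,cv); (19,14,cv); (19,15,cv); (23,4,cv); (23,20,cv); (23,22,cv); (24,13,cv); (24,20,cv); (24,21,cv); (25,15,cv); (25,21,cv); (25,22,cv); (26,20,cv); (26,21,cv); (26,22,cv)


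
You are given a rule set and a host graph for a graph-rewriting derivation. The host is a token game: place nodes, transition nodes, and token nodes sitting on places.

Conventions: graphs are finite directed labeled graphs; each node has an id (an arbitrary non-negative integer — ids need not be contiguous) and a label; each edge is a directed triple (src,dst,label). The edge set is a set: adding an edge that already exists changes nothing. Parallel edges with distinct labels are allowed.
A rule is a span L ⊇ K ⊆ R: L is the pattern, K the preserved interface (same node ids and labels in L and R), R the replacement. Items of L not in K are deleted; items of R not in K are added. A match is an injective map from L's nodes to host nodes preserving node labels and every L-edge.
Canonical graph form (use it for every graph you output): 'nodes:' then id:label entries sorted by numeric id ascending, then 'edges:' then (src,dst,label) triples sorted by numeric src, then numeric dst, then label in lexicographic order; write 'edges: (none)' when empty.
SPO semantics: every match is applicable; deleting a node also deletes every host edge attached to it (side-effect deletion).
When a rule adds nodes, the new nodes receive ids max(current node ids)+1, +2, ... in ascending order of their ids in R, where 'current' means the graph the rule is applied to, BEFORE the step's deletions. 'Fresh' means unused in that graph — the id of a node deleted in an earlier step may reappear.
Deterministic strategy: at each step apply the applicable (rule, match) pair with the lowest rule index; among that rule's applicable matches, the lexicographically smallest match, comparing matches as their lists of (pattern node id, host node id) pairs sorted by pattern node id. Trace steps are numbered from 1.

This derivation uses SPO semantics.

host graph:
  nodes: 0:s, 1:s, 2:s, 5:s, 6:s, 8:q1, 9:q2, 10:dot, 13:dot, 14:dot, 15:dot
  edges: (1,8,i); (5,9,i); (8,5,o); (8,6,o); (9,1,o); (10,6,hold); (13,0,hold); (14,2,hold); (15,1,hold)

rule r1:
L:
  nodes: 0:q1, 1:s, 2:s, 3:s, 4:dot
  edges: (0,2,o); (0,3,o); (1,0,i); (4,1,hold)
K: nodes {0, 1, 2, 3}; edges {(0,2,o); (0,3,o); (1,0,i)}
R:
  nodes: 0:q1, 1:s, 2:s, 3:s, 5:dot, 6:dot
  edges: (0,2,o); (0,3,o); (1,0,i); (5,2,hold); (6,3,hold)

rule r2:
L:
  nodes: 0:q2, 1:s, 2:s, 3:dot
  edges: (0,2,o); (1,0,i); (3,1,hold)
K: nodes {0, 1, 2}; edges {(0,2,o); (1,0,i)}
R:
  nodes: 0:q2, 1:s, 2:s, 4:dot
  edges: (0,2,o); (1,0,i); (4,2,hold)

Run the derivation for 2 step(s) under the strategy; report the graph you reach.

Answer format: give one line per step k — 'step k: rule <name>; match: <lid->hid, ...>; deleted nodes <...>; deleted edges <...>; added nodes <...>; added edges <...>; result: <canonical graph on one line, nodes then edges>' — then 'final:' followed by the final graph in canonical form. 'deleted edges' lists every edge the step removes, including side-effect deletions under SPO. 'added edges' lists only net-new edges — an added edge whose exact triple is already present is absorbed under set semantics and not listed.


step 1: rule r1; match: 0->8, 1->1, 2->5, 3->6, 4->15; deleted nodes 15; deleted edges (15,1,hold); added nodes 16, 17; added edges (16,5,hold); (17,6,hold); result: nodes: 0:s, 1:s, 2:s, 5:s, 6:s, 8:q1, 9:q2, 10:dot, 13:dot, 14:dot, 16:dot, 17:dot edges: (1,8,i); (5,9,i); (8,5,o); (8,6,o); (9,1,o); (10,6,hold); (13,0,hold); (14,2,hold); (16,5,hold); (17,6,hold)
step 2: rule r2; match: 0->9, 1->5, 2->1, 3->16; deleted nodes 16; deleted edges (16,5,hold); added nodes 18; added edges (18,1,hold); result: nodes: 0:s, 1:s, 2:s, 5:s, 6:s, 8:q1, 9:q2, 10:dot, 13:dot, 14:dot, 17:dot, 18:dot edges: (1,8,i); (5,9,i); (8,5,o); (8,6,o); (9,1,o); (10,6,hold); (13,0,hold); (14,2,hold); (17,6,hold); (18,1,hold)
final:
nodes: 0:s, 1:s, 2:s, 5:s, 6:s, 8:q1, 9:q2, 10:dot, 13:dot, 14:dot, 17:dot, 18:dot
edges: (1,8,i); (5,9,i); (8,5,o); (8,6,o); (9,1,o); (10,6,hold); (13,0,hold); (14,2,hold); (17,6,hold); (18,1,hold)


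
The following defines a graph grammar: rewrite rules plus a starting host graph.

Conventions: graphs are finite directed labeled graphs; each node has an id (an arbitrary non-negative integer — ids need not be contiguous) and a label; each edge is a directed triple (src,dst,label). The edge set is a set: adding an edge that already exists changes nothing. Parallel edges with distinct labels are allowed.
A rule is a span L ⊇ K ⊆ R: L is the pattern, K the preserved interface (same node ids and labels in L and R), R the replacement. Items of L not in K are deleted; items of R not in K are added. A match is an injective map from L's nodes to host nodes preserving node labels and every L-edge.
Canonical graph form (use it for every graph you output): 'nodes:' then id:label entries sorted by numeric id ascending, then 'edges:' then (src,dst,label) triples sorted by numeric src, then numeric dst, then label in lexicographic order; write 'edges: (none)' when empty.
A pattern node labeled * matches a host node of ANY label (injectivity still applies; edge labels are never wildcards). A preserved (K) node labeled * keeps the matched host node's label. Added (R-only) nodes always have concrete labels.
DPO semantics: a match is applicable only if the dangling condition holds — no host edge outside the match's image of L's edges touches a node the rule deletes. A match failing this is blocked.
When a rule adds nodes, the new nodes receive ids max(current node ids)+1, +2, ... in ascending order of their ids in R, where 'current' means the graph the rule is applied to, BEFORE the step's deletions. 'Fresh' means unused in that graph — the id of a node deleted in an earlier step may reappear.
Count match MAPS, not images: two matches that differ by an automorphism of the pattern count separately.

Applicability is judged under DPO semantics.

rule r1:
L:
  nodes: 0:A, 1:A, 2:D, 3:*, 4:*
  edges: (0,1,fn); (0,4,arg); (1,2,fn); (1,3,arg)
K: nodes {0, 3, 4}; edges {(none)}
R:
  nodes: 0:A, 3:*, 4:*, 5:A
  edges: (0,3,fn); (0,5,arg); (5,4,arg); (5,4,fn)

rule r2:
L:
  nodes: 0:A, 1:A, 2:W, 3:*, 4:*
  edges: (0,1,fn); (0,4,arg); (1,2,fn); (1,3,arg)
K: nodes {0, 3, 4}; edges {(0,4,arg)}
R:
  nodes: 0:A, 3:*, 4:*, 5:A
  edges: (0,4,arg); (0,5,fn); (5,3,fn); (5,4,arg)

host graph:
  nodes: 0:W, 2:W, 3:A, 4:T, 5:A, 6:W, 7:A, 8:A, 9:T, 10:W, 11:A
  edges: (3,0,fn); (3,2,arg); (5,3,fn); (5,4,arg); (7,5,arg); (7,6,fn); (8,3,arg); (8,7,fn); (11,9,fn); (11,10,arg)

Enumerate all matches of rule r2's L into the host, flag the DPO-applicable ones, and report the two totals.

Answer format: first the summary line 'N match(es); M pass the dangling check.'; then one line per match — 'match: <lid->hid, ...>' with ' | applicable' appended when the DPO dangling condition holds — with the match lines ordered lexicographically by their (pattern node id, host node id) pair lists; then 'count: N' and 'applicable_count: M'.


2 match(es); 1 pass the dangling check.
match: 0->5, 1->3, 2->0, 3->2, 4->4
match: 0->8, 1->7, 2->6, 3->5, 4->3 | applicable
count: 2
applicable_count: 1


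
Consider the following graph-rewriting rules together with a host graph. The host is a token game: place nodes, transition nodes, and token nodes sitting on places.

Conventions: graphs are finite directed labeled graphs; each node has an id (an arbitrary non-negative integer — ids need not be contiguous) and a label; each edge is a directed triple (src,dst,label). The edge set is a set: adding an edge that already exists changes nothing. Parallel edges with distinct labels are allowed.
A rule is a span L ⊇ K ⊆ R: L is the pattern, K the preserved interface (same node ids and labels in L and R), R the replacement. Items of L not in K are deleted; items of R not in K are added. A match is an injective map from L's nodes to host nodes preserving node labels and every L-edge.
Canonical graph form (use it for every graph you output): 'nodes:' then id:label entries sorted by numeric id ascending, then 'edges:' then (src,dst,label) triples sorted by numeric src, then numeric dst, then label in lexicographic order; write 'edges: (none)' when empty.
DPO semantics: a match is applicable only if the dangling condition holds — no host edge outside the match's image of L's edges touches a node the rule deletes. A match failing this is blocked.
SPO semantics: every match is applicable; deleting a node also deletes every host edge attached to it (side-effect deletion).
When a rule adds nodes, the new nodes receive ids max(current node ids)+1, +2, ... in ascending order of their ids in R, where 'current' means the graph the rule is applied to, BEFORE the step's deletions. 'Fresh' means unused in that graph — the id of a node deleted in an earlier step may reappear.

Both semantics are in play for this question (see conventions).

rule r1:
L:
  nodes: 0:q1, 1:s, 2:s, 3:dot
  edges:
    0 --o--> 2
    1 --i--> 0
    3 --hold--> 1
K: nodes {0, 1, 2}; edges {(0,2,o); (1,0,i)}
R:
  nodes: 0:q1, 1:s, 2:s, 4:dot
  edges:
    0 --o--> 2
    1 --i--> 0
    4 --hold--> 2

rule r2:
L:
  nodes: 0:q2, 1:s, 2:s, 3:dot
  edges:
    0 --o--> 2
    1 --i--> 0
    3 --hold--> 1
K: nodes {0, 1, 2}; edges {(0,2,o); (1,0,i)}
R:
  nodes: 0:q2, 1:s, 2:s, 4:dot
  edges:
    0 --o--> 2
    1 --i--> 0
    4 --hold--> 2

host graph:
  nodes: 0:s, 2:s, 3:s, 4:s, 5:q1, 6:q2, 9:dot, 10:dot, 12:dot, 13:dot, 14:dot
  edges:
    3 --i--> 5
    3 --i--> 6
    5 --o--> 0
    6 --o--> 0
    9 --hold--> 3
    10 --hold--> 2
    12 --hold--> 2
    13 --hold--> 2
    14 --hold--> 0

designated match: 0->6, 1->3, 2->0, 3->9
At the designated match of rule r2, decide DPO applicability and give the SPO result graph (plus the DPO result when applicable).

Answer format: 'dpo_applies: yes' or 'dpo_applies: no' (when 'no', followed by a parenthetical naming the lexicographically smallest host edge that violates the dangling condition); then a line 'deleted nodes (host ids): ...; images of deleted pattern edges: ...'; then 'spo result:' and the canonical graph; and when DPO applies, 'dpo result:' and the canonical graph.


dpo_applies: yes
deleted nodes (host ids): 9; images of deleted pattern edges: (9,3,hold)
spo result:
nodes: 0:s, 2:s, 3:s, 4:s, 5:q1, 6:q2, 10:dot, 12:dot, 13:dot, 14:dot, 15:dot
edges: (3,5,i); (3,6,i); (5,0,o); (6,0,o); (10,2,hold); (12,2,hold); (13,2,hold); (14,0,hold); (15,0,hold)
dpo result:
nodes: 0:s, 2:s, 3:s, 4:s, 5:q1, 6:q2, 10:dot, 12:dot, 13:dot, 14:dot, 15:dot
edges: (3,5,i); (3,6,i); (5,0,o); (6,0,o); (10,2,hold); (12,2,hold); (13,2,hold); (14,0,hold); (15,0,hold)


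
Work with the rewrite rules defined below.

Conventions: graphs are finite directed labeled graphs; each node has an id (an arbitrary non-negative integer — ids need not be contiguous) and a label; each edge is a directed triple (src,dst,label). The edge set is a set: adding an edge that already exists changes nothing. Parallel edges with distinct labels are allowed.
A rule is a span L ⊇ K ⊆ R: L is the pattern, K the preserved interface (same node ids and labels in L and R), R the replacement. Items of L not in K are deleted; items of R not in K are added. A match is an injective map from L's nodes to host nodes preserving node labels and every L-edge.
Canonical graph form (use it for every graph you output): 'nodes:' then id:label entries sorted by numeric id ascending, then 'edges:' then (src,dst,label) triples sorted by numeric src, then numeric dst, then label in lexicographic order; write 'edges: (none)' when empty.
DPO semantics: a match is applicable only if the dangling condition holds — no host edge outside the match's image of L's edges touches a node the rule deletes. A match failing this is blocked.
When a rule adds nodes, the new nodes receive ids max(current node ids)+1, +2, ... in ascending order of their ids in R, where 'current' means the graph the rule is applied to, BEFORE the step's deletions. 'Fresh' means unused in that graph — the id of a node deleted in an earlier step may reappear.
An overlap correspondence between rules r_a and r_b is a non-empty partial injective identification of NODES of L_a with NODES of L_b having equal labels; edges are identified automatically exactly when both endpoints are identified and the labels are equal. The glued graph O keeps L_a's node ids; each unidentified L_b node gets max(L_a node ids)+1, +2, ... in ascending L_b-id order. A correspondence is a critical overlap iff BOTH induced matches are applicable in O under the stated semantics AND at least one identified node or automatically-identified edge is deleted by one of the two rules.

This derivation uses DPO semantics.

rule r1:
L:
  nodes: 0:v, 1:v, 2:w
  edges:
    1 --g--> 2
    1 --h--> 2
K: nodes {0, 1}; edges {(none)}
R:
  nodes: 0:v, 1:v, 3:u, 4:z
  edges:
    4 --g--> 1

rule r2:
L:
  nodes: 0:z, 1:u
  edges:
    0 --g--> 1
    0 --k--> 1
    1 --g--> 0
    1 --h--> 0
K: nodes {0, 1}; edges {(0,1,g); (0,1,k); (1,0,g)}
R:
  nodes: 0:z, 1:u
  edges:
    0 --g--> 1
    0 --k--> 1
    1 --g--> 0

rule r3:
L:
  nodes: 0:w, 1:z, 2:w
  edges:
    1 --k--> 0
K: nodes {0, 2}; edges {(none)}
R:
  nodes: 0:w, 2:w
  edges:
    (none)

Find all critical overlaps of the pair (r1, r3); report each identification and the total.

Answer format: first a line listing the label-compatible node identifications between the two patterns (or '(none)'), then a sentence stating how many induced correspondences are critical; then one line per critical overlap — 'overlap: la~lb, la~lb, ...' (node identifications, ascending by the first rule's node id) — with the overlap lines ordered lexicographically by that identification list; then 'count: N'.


label-compatible node identifications between L(r1) and L(r3): 2~0, 2~2
1 of the induced correspondences is a critical overlap of r1 and r3.
overlap: 2~2
count: 1


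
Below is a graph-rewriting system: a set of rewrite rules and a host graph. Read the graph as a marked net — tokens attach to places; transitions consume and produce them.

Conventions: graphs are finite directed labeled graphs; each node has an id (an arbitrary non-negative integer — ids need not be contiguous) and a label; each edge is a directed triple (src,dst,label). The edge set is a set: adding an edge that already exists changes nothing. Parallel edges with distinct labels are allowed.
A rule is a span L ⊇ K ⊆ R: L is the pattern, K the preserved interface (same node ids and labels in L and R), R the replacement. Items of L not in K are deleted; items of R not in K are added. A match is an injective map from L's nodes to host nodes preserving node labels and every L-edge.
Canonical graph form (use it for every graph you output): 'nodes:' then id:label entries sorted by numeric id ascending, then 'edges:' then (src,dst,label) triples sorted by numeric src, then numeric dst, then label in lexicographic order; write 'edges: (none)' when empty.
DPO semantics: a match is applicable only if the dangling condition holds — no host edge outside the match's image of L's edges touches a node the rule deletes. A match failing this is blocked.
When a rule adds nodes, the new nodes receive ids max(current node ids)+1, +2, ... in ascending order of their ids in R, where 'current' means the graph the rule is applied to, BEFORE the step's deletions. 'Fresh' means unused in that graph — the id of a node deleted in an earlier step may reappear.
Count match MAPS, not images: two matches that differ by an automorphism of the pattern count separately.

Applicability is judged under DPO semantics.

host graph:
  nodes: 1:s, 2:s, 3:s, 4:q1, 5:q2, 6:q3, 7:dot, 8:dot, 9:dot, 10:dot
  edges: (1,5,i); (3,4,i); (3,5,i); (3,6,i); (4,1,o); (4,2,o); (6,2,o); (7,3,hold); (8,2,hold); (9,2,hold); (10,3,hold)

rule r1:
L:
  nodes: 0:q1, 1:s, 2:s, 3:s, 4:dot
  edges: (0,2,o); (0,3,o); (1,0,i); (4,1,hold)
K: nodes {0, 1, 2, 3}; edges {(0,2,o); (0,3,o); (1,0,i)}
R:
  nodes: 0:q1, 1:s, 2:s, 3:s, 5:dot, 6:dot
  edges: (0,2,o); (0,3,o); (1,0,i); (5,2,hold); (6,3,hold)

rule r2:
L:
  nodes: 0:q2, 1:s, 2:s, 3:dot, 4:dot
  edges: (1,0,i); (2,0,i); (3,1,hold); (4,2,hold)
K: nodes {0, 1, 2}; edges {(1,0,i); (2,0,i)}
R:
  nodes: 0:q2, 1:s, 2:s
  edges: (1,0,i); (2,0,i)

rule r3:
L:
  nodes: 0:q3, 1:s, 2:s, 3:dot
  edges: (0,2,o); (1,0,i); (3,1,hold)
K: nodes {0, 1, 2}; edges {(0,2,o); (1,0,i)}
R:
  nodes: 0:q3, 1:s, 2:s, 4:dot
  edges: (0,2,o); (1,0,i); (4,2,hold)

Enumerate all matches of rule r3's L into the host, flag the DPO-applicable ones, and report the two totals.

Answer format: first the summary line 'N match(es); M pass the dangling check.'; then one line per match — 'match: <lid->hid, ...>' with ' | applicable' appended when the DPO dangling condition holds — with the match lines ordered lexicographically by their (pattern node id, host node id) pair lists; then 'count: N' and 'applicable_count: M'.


2 match(es); 2 pass the dangling check.
match: 0->6, 1->3, 2->2, 3->7 | applicable
match: 0->6, 1->3, 2->2, 3->10 | applicable
count: 2
applicable_count: 2


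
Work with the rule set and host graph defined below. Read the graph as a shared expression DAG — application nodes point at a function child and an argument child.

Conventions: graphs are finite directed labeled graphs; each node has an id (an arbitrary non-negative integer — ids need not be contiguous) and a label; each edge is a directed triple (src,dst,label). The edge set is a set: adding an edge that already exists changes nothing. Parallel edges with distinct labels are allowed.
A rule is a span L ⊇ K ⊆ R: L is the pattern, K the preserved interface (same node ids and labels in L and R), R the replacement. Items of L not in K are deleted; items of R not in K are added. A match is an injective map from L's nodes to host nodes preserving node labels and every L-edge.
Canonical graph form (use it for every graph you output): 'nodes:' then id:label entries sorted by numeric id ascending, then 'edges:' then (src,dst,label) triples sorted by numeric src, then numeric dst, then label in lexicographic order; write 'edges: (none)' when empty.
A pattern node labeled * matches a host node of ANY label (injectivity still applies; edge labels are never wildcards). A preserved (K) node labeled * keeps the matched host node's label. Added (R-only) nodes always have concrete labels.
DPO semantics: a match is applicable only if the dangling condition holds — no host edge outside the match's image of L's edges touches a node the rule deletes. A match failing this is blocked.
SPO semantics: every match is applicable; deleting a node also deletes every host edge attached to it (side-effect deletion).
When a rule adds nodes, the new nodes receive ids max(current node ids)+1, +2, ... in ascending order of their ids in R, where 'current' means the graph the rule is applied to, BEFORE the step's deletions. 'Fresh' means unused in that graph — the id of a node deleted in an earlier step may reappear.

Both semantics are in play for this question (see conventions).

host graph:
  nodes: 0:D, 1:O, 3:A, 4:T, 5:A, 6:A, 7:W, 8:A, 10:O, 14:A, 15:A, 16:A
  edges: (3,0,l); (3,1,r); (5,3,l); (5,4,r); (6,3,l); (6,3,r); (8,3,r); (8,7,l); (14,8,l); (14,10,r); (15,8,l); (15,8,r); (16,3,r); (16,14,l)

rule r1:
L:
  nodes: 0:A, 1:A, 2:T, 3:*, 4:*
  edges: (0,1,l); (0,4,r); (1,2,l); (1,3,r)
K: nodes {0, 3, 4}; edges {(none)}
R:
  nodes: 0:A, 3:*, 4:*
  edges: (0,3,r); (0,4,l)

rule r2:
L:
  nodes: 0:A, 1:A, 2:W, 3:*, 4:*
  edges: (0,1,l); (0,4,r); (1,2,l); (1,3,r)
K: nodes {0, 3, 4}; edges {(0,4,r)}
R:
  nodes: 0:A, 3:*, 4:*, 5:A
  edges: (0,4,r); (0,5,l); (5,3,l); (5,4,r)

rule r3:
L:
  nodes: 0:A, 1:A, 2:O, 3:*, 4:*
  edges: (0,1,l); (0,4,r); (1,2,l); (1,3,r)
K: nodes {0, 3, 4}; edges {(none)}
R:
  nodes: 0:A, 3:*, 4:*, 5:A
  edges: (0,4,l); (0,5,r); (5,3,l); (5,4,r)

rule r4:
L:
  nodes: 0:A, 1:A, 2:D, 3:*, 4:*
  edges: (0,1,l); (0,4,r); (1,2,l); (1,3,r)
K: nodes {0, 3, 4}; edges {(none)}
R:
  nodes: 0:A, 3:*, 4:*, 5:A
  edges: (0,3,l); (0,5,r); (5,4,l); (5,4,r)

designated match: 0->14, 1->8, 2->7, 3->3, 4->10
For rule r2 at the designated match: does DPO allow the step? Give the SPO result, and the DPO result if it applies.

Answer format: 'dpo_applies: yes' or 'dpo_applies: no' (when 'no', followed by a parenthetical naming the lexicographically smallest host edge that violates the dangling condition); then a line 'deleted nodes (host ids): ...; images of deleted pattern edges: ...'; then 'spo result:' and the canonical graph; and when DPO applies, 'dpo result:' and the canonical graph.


dpo_applies: no
(the rule deletes node 8, which keeps host edge (15,8,l) outside the match image — the dangling condition fails, DPO blocks; SPO proceeds and side-deletes such edges)
deleted nodes (host ids): 7, 8; images of deleted pattern edges: (8,3,r); (8,7,l); (14,8,l)
spo result:
nodes: 0:D, 1:O, 3:A, 4:T, 5:A, 6:A, 10:O, 14:A, 15:A, 16:A, 17:A
edges: (3,0,l); (3,1,r); (5,3,l); (5,4,r); (6,3,l); (6,3,r); (14,10,r); (14,17,l); (16,3,r); (16,14,l); (17,3,l); (17,10,r)


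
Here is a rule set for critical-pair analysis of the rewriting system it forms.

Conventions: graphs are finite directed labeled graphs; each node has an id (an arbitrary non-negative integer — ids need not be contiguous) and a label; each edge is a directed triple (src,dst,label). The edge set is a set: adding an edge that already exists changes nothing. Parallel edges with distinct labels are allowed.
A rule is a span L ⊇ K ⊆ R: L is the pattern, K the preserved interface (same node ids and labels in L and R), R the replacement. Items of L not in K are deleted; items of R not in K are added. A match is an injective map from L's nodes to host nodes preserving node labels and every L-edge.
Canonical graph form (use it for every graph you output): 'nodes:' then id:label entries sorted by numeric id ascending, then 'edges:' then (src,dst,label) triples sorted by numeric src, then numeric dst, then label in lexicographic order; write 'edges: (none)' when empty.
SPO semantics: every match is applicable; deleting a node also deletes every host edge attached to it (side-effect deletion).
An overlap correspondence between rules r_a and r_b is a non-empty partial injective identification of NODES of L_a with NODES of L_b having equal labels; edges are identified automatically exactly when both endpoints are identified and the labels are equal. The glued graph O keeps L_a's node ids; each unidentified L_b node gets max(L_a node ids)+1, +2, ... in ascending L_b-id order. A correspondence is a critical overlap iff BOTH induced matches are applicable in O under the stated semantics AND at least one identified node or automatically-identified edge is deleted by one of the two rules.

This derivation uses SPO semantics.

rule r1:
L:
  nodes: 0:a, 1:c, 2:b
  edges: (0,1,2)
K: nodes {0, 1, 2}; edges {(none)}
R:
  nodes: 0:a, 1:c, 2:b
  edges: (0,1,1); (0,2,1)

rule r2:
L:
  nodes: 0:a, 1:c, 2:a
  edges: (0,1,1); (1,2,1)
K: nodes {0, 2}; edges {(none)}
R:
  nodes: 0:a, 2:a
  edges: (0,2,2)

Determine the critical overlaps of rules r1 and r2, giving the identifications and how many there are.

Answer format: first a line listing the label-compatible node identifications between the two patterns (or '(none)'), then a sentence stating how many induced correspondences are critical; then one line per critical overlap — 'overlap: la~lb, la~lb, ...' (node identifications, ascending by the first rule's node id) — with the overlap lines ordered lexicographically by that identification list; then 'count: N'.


label-compatible node identifications between L(r1) and L(r2): 0~0, 0~2, 1~1
3 of the induced correspondences are critical overlaps of r1 and r2.
overlap: 0~0, 1~1
overlap: 0~2, 1~1
overlap: 1~1
count: 3


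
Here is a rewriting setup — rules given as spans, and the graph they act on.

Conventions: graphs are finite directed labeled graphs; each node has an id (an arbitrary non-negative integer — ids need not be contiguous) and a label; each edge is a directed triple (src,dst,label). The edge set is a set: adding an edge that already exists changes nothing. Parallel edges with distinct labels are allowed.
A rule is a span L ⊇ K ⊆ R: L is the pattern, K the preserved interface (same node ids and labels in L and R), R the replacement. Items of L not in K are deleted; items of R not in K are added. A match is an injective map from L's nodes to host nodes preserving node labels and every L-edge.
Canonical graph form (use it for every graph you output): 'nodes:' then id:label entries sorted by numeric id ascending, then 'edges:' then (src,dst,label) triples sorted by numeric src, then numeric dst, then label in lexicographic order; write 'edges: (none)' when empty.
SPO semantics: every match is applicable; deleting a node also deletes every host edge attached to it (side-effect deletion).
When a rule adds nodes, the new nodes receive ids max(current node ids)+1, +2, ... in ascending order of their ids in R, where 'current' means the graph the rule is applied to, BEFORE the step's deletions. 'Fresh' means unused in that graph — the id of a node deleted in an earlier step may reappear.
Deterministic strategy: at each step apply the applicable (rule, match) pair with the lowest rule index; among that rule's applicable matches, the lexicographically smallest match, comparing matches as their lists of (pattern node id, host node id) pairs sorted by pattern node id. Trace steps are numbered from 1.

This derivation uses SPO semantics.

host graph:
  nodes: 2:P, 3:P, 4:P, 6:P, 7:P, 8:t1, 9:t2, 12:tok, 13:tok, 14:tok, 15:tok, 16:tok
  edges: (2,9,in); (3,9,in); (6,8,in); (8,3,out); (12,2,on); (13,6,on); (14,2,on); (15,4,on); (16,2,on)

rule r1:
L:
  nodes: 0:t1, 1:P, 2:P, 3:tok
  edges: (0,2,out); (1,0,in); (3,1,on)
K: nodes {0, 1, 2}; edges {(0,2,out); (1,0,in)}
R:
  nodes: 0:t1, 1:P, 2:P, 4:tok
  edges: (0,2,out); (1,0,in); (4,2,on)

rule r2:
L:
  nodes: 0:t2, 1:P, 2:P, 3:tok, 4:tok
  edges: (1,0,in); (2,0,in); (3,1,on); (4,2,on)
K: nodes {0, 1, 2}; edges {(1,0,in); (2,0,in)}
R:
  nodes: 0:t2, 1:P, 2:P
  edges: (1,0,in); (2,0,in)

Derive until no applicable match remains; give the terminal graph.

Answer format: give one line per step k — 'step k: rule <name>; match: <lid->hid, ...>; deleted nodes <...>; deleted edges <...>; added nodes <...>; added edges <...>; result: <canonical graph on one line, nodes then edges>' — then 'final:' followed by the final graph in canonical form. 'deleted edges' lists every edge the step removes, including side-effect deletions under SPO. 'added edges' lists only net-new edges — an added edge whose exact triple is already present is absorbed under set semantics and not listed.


step 1: rule r1; match: 0->8, 1->6, 2->3, 3->13; deleted nodes 13; deleted edges (13,6,on); added nodes 17; added edges (17,3,on); result: nodes: 2:P, 3:P, 4:P, 6:P, 7:P, 8:t1, 9:t2, 12:tok, 14:tok, 15:tok, 16:tok, 17:tok edges: (2,9,in); (3,9,in); (6,8,in); (8,3,out); (12,2,on); (14,2,on); (15,4,on); (16,2,on); (17,3,on)
step 2: rule r2; match: 0->9, 1->2, 2->3, 3->12, 4->17; deleted nodes 12, 17; deleted edges (12,2,on); (17,3,on); added nodes (none); added edges (none); result: nodes: 2:P, 3:P, 4:P, 6:P, 7:P, 8:t1, 9:t2, 14:tok, 15:tok, 16:tok edges: (2,9,in); (3,9,in); (6,8,in); (8,3,out); (14,2,on); (15,4,on); (16,2,on)
final:
nodes: 2:P, 3:P, 4:P, 6:P, 7:P, 8:t1, 9:t2, 14:tok, 15:tok, 16:tok
edges: (2,9,in); (3,9,in); (6,8,in); (8,3,out); (14,2,on); (15,4,on); (16,2,on)


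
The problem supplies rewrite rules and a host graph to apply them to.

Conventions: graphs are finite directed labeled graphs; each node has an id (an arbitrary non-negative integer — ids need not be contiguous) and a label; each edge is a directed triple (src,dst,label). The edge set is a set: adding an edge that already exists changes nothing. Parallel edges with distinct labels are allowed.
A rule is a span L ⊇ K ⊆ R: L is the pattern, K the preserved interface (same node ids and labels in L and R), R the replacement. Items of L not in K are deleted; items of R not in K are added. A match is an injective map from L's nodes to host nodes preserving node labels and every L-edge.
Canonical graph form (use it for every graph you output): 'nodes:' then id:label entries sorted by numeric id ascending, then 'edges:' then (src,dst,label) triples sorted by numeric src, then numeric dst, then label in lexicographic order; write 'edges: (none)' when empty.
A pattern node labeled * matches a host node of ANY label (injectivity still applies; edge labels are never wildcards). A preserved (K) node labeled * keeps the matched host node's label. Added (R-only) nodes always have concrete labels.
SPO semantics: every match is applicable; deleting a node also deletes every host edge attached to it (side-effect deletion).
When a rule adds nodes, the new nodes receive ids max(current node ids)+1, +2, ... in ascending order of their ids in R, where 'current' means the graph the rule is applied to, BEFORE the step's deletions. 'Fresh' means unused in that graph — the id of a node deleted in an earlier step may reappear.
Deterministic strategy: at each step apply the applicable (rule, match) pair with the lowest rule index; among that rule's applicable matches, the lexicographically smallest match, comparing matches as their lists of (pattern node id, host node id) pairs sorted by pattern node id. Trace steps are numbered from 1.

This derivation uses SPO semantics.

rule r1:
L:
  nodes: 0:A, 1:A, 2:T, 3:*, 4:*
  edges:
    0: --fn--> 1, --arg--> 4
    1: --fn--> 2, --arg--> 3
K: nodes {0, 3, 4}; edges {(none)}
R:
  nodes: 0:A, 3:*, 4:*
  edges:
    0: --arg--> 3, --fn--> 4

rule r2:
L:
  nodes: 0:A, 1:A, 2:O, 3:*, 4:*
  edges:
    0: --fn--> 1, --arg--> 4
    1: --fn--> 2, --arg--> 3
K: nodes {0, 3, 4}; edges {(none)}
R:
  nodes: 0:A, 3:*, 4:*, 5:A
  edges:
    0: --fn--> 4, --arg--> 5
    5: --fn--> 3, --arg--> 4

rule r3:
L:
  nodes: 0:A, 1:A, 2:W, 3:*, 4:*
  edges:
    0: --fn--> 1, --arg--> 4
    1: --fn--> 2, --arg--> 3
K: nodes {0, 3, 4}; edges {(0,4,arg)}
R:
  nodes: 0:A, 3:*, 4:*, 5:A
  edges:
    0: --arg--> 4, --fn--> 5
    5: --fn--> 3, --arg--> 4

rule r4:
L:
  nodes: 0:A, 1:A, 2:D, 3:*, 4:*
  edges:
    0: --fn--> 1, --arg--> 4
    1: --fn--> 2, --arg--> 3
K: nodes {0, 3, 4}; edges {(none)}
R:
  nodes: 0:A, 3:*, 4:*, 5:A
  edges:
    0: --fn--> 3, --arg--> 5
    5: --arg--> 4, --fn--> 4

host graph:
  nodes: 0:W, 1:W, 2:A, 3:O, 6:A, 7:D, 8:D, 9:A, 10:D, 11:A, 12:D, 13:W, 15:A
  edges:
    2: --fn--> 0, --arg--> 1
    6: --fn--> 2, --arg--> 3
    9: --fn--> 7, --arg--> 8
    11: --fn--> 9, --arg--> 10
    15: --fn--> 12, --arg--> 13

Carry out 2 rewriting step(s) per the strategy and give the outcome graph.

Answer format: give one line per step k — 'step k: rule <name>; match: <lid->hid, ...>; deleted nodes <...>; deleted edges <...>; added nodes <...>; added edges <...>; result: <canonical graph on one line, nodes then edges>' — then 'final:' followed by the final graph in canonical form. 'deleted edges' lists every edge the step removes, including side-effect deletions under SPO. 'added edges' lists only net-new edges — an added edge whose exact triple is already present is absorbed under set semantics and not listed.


step 1: rule r3; match: 0->6, 1->2, 2->0, 3->1, 4->3; deleted nodes 0, 2; deleted edges (2,0,fn); (2,1,arg); (6,2,fn); added nodes 16; added edges (6,16,fn); (16,1,fn); (16,3,arg); result: nodes: 1:W, 3:O, 6:A, 7:D, 8:D, 9:A, 10:D, 11:A, 12:D, 13:W, 15:A, 16:A edges: (6,3,arg); (6,16,fn); (9,7,fn); (9,8,arg); (11,9,fn); (11,10,arg); (15,12,fn); (15,13,arg); (16,1,fn); (16,3,arg)
step 2: rule r4; match: 0->11, 1->9, 2->7, 3->8, 4->10; deleted nodes 7, 9; deleted edges (9,7,fn); (9,8,arg); (11,9,fn); (11,10,arg); added nodes 17; added edges (11,8,fn); (11,17,arg); (17,10,arg); (17,10,fn); result: nodes: 1:W, 3:O, 6:A, 8:D, 10:D, 11:A, 12:D, 13:W, 15:A, 16:A, 17:A edges: (6,3,arg); (6,16,fn); (11,8,fn); (11,17,arg); (15,12,fn); (15,13,arg); (16,1,fn); (16,3,arg); (17,10,arg); (17,10,fn)
final:
nodes: 1:W, 3:O, 6:A, 8:D, 10:D, 11:A, 12:D, 13:W, 15:A, 16:A, 17:A
edges: (6,3,arg); (6,16,fn); (11,8,fn); (11,17,arg); (15,12,fn); (15,13,arg); (16,1,fn); (16,3,arg); (17,10,arg); (17,10,fn)


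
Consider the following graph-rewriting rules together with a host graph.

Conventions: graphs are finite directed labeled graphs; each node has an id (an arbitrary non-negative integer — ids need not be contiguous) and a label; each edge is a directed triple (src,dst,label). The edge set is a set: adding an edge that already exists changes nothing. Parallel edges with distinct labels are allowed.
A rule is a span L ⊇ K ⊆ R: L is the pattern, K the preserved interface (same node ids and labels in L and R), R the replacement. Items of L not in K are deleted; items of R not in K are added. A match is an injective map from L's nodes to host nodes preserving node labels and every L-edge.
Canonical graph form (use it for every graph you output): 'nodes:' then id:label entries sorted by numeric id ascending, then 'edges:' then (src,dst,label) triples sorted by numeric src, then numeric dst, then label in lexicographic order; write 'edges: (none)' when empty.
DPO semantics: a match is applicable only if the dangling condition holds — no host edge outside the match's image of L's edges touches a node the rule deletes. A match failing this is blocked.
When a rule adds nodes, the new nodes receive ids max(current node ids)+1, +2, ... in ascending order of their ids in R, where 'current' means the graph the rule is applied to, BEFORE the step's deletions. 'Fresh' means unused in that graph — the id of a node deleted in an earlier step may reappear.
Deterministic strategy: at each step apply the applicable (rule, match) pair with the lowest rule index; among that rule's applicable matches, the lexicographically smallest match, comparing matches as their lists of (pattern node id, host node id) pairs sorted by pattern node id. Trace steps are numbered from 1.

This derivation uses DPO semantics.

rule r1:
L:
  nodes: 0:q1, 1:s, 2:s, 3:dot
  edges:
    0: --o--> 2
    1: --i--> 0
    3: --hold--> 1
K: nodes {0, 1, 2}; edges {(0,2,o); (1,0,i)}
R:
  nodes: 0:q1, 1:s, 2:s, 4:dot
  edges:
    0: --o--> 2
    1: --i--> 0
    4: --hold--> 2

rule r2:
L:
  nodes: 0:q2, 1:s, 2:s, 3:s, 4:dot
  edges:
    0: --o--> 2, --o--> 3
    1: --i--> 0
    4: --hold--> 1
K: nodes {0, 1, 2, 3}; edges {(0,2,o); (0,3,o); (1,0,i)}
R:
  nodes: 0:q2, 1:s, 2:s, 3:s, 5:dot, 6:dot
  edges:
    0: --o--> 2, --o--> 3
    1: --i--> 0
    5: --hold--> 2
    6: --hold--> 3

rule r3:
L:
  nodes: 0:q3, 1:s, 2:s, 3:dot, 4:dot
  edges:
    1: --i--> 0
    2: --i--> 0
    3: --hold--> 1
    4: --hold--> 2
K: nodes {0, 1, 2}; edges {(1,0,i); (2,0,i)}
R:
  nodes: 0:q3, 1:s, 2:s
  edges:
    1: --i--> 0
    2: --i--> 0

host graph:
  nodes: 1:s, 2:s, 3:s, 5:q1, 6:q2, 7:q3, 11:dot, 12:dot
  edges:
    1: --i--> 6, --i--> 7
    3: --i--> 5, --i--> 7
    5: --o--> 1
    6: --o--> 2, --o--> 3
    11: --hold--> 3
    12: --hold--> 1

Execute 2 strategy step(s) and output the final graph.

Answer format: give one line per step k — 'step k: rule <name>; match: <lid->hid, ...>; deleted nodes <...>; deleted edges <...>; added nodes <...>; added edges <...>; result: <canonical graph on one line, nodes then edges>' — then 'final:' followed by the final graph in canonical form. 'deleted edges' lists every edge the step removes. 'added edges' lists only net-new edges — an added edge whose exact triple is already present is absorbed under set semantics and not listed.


step 1: rule r1; match: 0->5, 1->3, 2->1, 3->11; deleted nodes 11; deleted edges (11,3,hold); added nodes 13; added edges (13,1,hold); result: nodes: 1:s, 2:s, 3:s, 5:q1, 6:q2, 7:q3, 12:dot, 13:dot edges: (1,6,i); (1,7,i); (3,5,i); (3,7,i); (5,1,o); (6,2,o); (6,3,o); (12,1,hold); (13,1,hold)
step 2: rule r2; match: 0->6, 1->1, 2->2, 3->3, 4->12; deleted nodes 12; deleted edges (12,1,hold); added nodes 14, 15; added edges (14,2,hold); (15,3,hold); result: nodes: 1:s, 2:s, 3:s, 5:q1, 6:q2, 7:q3, 13:dot, 14:dot, 15:dot edges: (1,6,i); (1,7,i); (3,5,i); (3,7,i); (5,1,o); (6,2,o); (6,3,o); (13,1,hold); (14,2,hold); (15,3,hold)
final:
nodes: 1:s, 2:s, 3:s, 5:q1, 6:q2, 7:q3, 13:dot, 14:dot, 15:dot
edges: (1,6,i); (1,7,i); (3,5,i); (3,7,i); (5,1,o); (6,2,o); (6,3,o); (13,1,hold); (14,2,hold); (15,3,hold)
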